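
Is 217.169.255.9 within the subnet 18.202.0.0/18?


Subnet network: 18.202.0.0
Test IP AND mask: 217.169.192.0
No, 217.169.255.9 is not in 18.202.0.0/18


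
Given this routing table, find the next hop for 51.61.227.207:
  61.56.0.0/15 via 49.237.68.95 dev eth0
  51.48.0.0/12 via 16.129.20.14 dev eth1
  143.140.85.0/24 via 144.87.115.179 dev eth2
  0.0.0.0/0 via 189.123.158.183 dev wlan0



Longest prefix match for 51.61.227.207:
  /15 61.56.0.0: no
  /12 51.48.0.0: MATCH
  /24 143.140.85.0: no
  /0 0.0.0.0: MATCH
Selected: next-hop 16.129.20.14 via eth1 (matched /12)


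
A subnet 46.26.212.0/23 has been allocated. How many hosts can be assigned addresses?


Host bits = 32 - 23 = 9
Total addresses = 2^9 = 512
Usable = total - 2 (network and broadcast)
Usable hosts: 510


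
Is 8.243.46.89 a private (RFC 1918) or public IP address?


RFC 1918 private ranges:
  10.0.0.0/8 (10.0.0.0 - 10.255.255.255)
  172.16.0.0/12 (172.16.0.0 - 172.31.255.255)
  192.168.0.0/16 (192.168.0.0 - 192.168.255.255)
Public (not in any RFC 1918 range)


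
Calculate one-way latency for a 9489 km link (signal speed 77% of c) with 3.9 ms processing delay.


Speed = 0.77 * 3e5 km/s = 231000 km/s
Propagation delay = 9489 / 231000 = 0.0411 s = 41.0779 ms
Processing delay = 3.9 ms
Total one-way latency = 44.9779 ms


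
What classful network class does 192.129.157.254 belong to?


First octet: 192
Binary: 11000000
110xxxxx -> Class C (192-223)
Class C, default mask 255.255.255.0 (/24)


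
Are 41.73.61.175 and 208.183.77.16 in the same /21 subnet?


Mask: 255.255.248.0
41.73.61.175 AND mask = 41.73.56.0
208.183.77.16 AND mask = 208.183.72.0
No, different subnets (41.73.56.0 vs 208.183.72.0)


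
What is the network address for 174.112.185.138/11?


IP:   10101110.01110000.10111001.10001010
Mask: 11111111.11100000.00000000.00000000
AND operation:
Net:  10101110.01100000.00000000.00000000
Network: 174.96.0.0/11


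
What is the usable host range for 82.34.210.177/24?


Network: 82.34.210.0
Broadcast: 82.34.210.255
First usable = network + 1
Last usable = broadcast - 1
Range: 82.34.210.1 to 82.34.210.254


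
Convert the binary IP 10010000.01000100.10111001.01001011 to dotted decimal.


10010000 = 144
01000100 = 68
10111001 = 185
01001011 = 75
IP: 144.68.185.75


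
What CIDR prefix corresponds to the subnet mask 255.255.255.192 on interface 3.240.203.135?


Binary: 11111111.11111111.11111111.11000000
Count leading 1s
Prefix: /26


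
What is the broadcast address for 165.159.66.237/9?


Network: 165.128.0.0/9
Host bits = 23
Set all host bits to 1:
Broadcast: 165.255.255.255


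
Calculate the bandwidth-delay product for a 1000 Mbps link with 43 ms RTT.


BDP = bandwidth * RTT
= 1000 Mbps * 43 ms
= 1000 * 1e6 * 43 / 1000 bits
= 43000000 bits
= 5375000 bytes
= 5249.0234 KB
BDP = 43000000 bits (5375000 bytes)


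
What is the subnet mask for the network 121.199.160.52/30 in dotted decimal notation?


/30 means 30 network bits, 2 host bits
Binary: 11111111111111111111111111111100
Mask: 255.255.255.252


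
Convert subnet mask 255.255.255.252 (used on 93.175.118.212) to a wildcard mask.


Subnet mask: 255.255.255.252
Wildcard = 255.255.255.255 - subnet mask
255 - 255 = 0
255 - 255 = 0
255 - 255 = 0
255 - 252 = 3
Wildcard: 0.0.0.3


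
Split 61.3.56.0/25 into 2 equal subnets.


New prefix = 25 + 1 = 26
Each subnet has 64 addresses
  61.3.56.0/26
  61.3.56.64/26
Subnets: 61.3.56.0/26, 61.3.56.64/26


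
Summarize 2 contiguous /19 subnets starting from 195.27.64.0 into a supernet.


Original prefix: /19
Number of subnets: 2 = 2^1
New prefix = 19 - 1 = 18
Supernet: 195.27.64.0/18


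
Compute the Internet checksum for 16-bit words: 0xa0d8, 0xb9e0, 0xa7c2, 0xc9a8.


Sum all words (with carry folding):
+ 0xa0d8 = 0xa0d8
+ 0xb9e0 = 0x5ab9
+ 0xa7c2 = 0x027c
+ 0xc9a8 = 0xcc24
One's complement: ~0xcc24
Checksum = 0x33db


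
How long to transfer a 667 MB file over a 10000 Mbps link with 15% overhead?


Effective throughput = 10000 * (1 - 15/100) = 8500 Mbps
File size in Mb = 667 * 8 = 5336 Mb
Time = 5336 / 8500
Time = 0.6278 seconds


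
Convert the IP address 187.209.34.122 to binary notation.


187 = 10111011
209 = 11010001
34 = 00100010
122 = 01111010
Binary: 10111011.11010001.00100010.01111010


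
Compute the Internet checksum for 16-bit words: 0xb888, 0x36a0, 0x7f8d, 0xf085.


Sum all words (with carry folding):
+ 0xb888 = 0xb888
+ 0x36a0 = 0xef28
+ 0x7f8d = 0x6eb6
+ 0xf085 = 0x5f3c
One's complement: ~0x5f3c
Checksum = 0xa0c3


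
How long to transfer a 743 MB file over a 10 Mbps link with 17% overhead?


Effective throughput = 10 * (1 - 17/100) = 8.3 Mbps
File size in Mb = 743 * 8 = 5944 Mb
Time = 5944 / 8.3
Time = 716.1446 seconds


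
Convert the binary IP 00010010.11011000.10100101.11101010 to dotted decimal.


00010010 = 18
11011000 = 216
10100101 = 165
11101010 = 234
IP: 18.216.165.234


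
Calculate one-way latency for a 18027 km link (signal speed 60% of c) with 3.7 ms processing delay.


Speed = 0.6 * 3e5 km/s = 180000 km/s
Propagation delay = 18027 / 180000 = 0.1002 s = 100.15 ms
Processing delay = 3.7 ms
Total one-way latency = 103.85 ms


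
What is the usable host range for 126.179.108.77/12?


Network: 126.176.0.0
Broadcast: 126.191.255.255
First usable = network + 1
Last usable = broadcast - 1
Range: 126.176.0.1 to 126.191.255.254


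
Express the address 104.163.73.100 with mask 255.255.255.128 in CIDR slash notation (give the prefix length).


Binary: 11111111.11111111.11111111.10000000
Count leading 1s
Prefix: /25


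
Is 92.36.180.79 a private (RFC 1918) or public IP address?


RFC 1918 private ranges:
  10.0.0.0/8 (10.0.0.0 - 10.255.255.255)
  172.16.0.0/12 (172.16.0.0 - 172.31.255.255)
  192.168.0.0/16 (192.168.0.0 - 192.168.255.255)
Public (not in any RFC 1918 range)


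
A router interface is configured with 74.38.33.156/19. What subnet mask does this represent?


/19 means 19 network bits, 13 host bits
Binary: 11111111111111111110000000000000
Mask: 255.255.224.0


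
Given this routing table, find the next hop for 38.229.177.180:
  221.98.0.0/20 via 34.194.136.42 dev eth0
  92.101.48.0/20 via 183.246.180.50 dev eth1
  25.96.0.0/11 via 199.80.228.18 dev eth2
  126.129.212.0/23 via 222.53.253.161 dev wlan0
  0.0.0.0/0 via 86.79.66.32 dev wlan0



Longest prefix match for 38.229.177.180:
  /20 221.98.0.0: no
  /20 92.101.48.0: no
  /11 25.96.0.0: no
  /23 126.129.212.0: no
  /0 0.0.0.0: MATCH
Selected: next-hop 86.79.66.32 via wlan0 (matched /0)


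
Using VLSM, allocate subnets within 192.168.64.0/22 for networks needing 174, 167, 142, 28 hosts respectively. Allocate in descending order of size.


174 hosts -> /24 (254 usable): 192.168.64.0/24
167 hosts -> /24 (254 usable): 192.168.65.0/24
142 hosts -> /24 (254 usable): 192.168.66.0/24
28 hosts -> /27 (30 usable): 192.168.67.0/27
Allocation: 192.168.64.0/24 (174 hosts, 254 usable); 192.168.65.0/24 (167 hosts, 254 usable); 192.168.66.0/24 (142 hosts, 254 usable); 192.168.67.0/27 (28 hosts, 30 usable)


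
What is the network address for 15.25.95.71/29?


IP:   00001111.00011001.01011111.01000111
Mask: 11111111.11111111.11111111.11111000
AND operation:
Net:  00001111.00011001.01011111.01000000
Network: 15.25.95.64/29


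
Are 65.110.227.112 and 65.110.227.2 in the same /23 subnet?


Mask: 255.255.254.0
65.110.227.112 AND mask = 65.110.226.0
65.110.227.2 AND mask = 65.110.226.0
Yes, same subnet (65.110.226.0)


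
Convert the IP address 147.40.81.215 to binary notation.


147 = 10010011
40 = 00101000
81 = 01010001
215 = 11010111
Binary: 10010011.00101000.01010001.11010111


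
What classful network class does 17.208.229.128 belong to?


First octet: 17
Binary: 00010001
0xxxxxxx -> Class A (1-126)
Class A, default mask 255.0.0.0 (/8)


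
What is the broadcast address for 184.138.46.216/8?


Network: 184.0.0.0/8
Host bits = 24
Set all host bits to 1:
Broadcast: 184.255.255.255


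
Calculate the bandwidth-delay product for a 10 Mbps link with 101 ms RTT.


BDP = bandwidth * RTT
= 10 Mbps * 101 ms
= 10 * 1e6 * 101 / 1000 bits
= 1010000 bits
= 126250 bytes
= 123.291 KB
BDP = 1010000 bits (126250 bytes)


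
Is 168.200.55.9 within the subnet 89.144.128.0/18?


Subnet network: 89.144.128.0
Test IP AND mask: 168.200.0.0
No, 168.200.55.9 is not in 89.144.128.0/18


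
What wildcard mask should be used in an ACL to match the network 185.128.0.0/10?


Subnet mask: 255.192.0.0
Wildcard = 255.255.255.255 - subnet mask
255 - 255 = 0
255 - 192 = 63
255 - 0 = 255
255 - 0 = 255
Wildcard: 0.63.255.255


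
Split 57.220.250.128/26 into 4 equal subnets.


New prefix = 26 + 2 = 28
Each subnet has 16 addresses
  57.220.250.128/28
  57.220.250.144/28
  57.220.250.160/28
  57.220.250.176/28
Subnets: 57.220.250.128/28, 57.220.250.144/28, 57.220.250.160/28, 57.220.250.176/28


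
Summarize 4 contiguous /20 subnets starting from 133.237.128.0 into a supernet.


Original prefix: /20
Number of subnets: 4 = 2^2
New prefix = 20 - 2 = 18
Supernet: 133.237.128.0/18


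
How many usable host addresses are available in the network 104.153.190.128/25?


Host bits = 32 - 25 = 7
Total addresses = 2^7 = 128
Usable = total - 2 (network and broadcast)
Usable hosts: 126


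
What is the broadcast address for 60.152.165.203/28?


Network: 60.152.165.192/28
Host bits = 4
Set all host bits to 1:
Broadcast: 60.152.165.207


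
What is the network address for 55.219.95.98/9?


IP:   00110111.11011011.01011111.01100010
Mask: 11111111.10000000.00000000.00000000
AND operation:
Net:  00110111.10000000.00000000.00000000
Network: 55.128.0.0/9


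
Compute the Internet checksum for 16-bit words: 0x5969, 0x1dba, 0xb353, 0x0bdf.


Sum all words (with carry folding):
+ 0x5969 = 0x5969
+ 0x1dba = 0x7723
+ 0xb353 = 0x2a77
+ 0x0bdf = 0x3656
One's complement: ~0x3656
Checksum = 0xc9a9


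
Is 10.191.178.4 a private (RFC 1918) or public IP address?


RFC 1918 private ranges:
  10.0.0.0/8 (10.0.0.0 - 10.255.255.255)
  172.16.0.0/12 (172.16.0.0 - 172.31.255.255)
  192.168.0.0/16 (192.168.0.0 - 192.168.255.255)
Private (in 10.0.0.0/8)


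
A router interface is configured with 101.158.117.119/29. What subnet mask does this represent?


/29 means 29 network bits, 3 host bits
Binary: 11111111111111111111111111111000
Mask: 255.255.255.248


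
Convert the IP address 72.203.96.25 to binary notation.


72 = 01001000
203 = 11001011
96 = 01100000
25 = 00011001
Binary: 01001000.11001011.01100000.00011001


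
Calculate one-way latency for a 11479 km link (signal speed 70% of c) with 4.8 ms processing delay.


Speed = 0.7 * 3e5 km/s = 210000 km/s
Propagation delay = 11479 / 210000 = 0.0547 s = 54.6619 ms
Processing delay = 4.8 ms
Total one-way latency = 59.4619 ms


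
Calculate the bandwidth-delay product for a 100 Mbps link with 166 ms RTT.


BDP = bandwidth * RTT
= 100 Mbps * 166 ms
= 100 * 1e6 * 166 / 1000 bits
= 16600000 bits
= 2075000 bytes
= 2026.3672 KB
BDP = 16600000 bits (2075000 bytes)


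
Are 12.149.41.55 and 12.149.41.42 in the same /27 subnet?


Mask: 255.255.255.224
12.149.41.55 AND mask = 12.149.41.32
12.149.41.42 AND mask = 12.149.41.32
Yes, same subnet (12.149.41.32)


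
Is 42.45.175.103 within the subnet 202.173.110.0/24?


Subnet network: 202.173.110.0
Test IP AND mask: 42.45.175.0
No, 42.45.175.103 is not in 202.173.110.0/24


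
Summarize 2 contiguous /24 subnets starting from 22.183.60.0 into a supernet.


Original prefix: /24
Number of subnets: 2 = 2^1
New prefix = 24 - 1 = 23
Supernet: 22.183.60.0/23


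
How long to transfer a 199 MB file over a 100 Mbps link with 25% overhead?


Effective throughput = 100 * (1 - 25/100) = 75 Mbps
File size in Mb = 199 * 8 = 1592 Mb
Time = 1592 / 75
Time = 21.2267 seconds


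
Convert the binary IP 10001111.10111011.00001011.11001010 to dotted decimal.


10001111 = 143
10111011 = 187
00001011 = 11
11001010 = 202
IP: 143.187.11.202


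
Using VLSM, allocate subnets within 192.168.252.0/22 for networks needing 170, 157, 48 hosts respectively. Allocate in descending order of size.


170 hosts -> /24 (254 usable): 192.168.252.0/24
157 hosts -> /24 (254 usable): 192.168.253.0/24
48 hosts -> /26 (62 usable): 192.168.254.0/26
Allocation: 192.168.252.0/24 (170 hosts, 254 usable); 192.168.253.0/24 (157 hosts, 254 usable); 192.168.254.0/26 (48 hosts, 62 usable)


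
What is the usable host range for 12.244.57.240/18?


Network: 12.244.0.0
Broadcast: 12.244.63.255
First usable = network + 1
Last usable = broadcast - 1
Range: 12.244.0.1 to 12.244.63.254


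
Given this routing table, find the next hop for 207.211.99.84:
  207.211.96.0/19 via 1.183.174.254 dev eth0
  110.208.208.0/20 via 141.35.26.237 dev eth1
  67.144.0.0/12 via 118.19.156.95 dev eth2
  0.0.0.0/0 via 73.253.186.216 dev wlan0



Longest prefix match for 207.211.99.84:
  /19 207.211.96.0: MATCH
  /20 110.208.208.0: no
  /12 67.144.0.0: no
  /0 0.0.0.0: MATCH
Selected: next-hop 1.183.174.254 via eth0 (matched /19)


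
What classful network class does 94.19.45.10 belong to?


First octet: 94
Binary: 01011110
0xxxxxxx -> Class A (1-126)
Class A, default mask 255.0.0.0 (/8)


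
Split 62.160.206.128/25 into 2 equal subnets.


New prefix = 25 + 1 = 26
Each subnet has 64 addresses
  62.160.206.128/26
  62.160.206.192/26
Subnets: 62.160.206.128/26, 62.160.206.192/26


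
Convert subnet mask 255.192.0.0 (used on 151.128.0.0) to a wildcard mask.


Subnet mask: 255.192.0.0
Wildcard = 255.255.255.255 - subnet mask
255 - 255 = 0
255 - 192 = 63
255 - 0 = 255
255 - 0 = 255
Wildcard: 0.63.255.255


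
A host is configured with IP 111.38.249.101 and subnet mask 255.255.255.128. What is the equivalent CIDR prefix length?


Binary: 11111111.11111111.11111111.10000000
Count leading 1s
Prefix: /25


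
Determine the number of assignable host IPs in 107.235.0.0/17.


Host bits = 32 - 17 = 15
Total addresses = 2^15 = 32768
Usable = total - 2 (network and broadcast)
Usable hosts: 32766


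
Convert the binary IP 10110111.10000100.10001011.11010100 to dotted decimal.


10110111 = 183
10000100 = 132
10001011 = 139
11010100 = 212
IP: 183.132.139.212


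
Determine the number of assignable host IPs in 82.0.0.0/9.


Host bits = 32 - 9 = 23
Total addresses = 2^23 = 8388608
Usable = total - 2 (network and broadcast)
Usable hosts: 8388606


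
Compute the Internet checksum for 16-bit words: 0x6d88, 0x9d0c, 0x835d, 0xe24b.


Sum all words (with carry folding):
+ 0x6d88 = 0x6d88
+ 0x9d0c = 0x0a95
+ 0x835d = 0x8df2
+ 0xe24b = 0x703e
One's complement: ~0x703e
Checksum = 0x8fc1


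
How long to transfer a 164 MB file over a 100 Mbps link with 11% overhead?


Effective throughput = 100 * (1 - 11/100) = 89 Mbps
File size in Mb = 164 * 8 = 1312 Mb
Time = 1312 / 89
Time = 14.7416 seconds


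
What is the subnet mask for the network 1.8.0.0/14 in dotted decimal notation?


/14 means 14 network bits, 18 host bits
Binary: 11111111111111000000000000000000
Mask: 255.252.0.0


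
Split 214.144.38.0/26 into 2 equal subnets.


New prefix = 26 + 1 = 27
Each subnet has 32 addresses
  214.144.38.0/27
  214.144.38.32/27
Subnets: 214.144.38.0/27, 214.144.38.32/27


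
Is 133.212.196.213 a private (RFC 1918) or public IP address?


RFC 1918 private ranges:
  10.0.0.0/8 (10.0.0.0 - 10.255.255.255)
  172.16.0.0/12 (172.16.0.0 - 172.31.255.255)
  192.168.0.0/16 (192.168.0.0 - 192.168.255.255)
Public (not in any RFC 1918 range)


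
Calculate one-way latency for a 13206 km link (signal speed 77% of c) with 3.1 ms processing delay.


Speed = 0.77 * 3e5 km/s = 231000 km/s
Propagation delay = 13206 / 231000 = 0.0572 s = 57.1688 ms
Processing delay = 3.1 ms
Total one-way latency = 60.2688 ms


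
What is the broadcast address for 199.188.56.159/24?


Network: 199.188.56.0/24
Host bits = 8
Set all host bits to 1:
Broadcast: 199.188.56.255


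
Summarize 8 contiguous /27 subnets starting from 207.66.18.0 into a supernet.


Original prefix: /27
Number of subnets: 8 = 2^3
New prefix = 27 - 3 = 24
Supernet: 207.66.18.0/24


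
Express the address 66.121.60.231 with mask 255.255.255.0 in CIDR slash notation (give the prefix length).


Binary: 11111111.11111111.11111111.00000000
Count leading 1s
Prefix: /24


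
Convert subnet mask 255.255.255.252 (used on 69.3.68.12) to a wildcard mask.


Subnet mask: 255.255.255.252
Wildcard = 255.255.255.255 - subnet mask
255 - 255 = 0
255 - 255 = 0
255 - 255 = 0
255 - 252 = 3
Wildcard: 0.0.0.3


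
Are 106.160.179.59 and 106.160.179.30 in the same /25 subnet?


Mask: 255.255.255.128
106.160.179.59 AND mask = 106.160.179.0
106.160.179.30 AND mask = 106.160.179.0
Yes, same subnet (106.160.179.0)


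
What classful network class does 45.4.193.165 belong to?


First octet: 45
Binary: 00101101
0xxxxxxx -> Class A (1-126)
Class A, default mask 255.0.0.0 (/8)


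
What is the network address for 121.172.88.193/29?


IP:   01111001.10101100.01011000.11000001
Mask: 11111111.11111111.11111111.11111000
AND operation:
Net:  01111001.10101100.01011000.11000000
Network: 121.172.88.192/29


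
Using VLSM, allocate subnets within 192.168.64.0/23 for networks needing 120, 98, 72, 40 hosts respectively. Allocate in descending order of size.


120 hosts -> /25 (126 usable): 192.168.64.0/25
98 hosts -> /25 (126 usable): 192.168.64.128/25
72 hosts -> /25 (126 usable): 192.168.65.0/25
40 hosts -> /26 (62 usable): 192.168.65.128/26
Allocation: 192.168.64.0/25 (120 hosts, 126 usable); 192.168.64.128/25 (98 hosts, 126 usable); 192.168.65.0/25 (72 hosts, 126 usable); 192.168.65.128/26 (40 hosts, 62 usable)


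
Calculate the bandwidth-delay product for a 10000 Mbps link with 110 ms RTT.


BDP = bandwidth * RTT
= 10000 Mbps * 110 ms
= 10000 * 1e6 * 110 / 1000 bits
= 1100000000 bits
= 137500000 bytes
= 134277.3438 KB
BDP = 1100000000 bits (137500000 bytes)


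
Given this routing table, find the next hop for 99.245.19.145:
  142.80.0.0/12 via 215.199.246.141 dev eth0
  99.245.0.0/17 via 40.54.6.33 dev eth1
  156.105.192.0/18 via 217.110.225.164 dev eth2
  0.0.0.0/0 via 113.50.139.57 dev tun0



Longest prefix match for 99.245.19.145:
  /12 142.80.0.0: no
  /17 99.245.0.0: MATCH
  /18 156.105.192.0: no
  /0 0.0.0.0: MATCH
Selected: next-hop 40.54.6.33 via eth1 (matched /17)


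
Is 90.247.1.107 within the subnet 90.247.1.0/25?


Subnet network: 90.247.1.0
Test IP AND mask: 90.247.1.0
Yes, 90.247.1.107 is in 90.247.1.0/25


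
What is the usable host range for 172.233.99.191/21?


Network: 172.233.96.0
Broadcast: 172.233.103.255
First usable = network + 1
Last usable = broadcast - 1
Range: 172.233.96.1 to 172.233.103.254


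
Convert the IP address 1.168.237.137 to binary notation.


1 = 00000001
168 = 10101000
237 = 11101101
137 = 10001001
Binary: 00000001.10101000.11101101.10001001


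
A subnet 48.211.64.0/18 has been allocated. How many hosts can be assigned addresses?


Host bits = 32 - 18 = 14
Total addresses = 2^14 = 16384
Usable = total - 2 (network and broadcast)
Usable hosts: 16382


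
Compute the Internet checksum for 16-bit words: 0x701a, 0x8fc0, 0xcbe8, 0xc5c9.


Sum all words (with carry folding):
+ 0x701a = 0x701a
+ 0x8fc0 = 0xffda
+ 0xcbe8 = 0xcbc3
+ 0xc5c9 = 0x918d
One's complement: ~0x918d
Checksum = 0x6e72


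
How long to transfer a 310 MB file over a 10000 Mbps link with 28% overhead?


Effective throughput = 10000 * (1 - 28/100) = 7200 Mbps
File size in Mb = 310 * 8 = 2480 Mb
Time = 2480 / 7200
Time = 0.3444 seconds


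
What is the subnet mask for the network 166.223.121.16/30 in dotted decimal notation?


/30 means 30 network bits, 2 host bits
Binary: 11111111111111111111111111111100
Mask: 255.255.255.252


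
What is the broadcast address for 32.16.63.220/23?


Network: 32.16.62.0/23
Host bits = 9
Set all host bits to 1:
Broadcast: 32.16.63.255


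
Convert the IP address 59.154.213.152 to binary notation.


59 = 00111011
154 = 10011010
213 = 11010101
152 = 10011000
Binary: 00111011.10011010.11010101.10011000


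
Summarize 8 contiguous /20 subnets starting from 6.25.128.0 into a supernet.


Original prefix: /20
Number of subnets: 8 = 2^3
New prefix = 20 - 3 = 17
Supernet: 6.25.128.0/17


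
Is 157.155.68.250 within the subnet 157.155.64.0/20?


Subnet network: 157.155.64.0
Test IP AND mask: 157.155.64.0
Yes, 157.155.68.250 is in 157.155.64.0/20


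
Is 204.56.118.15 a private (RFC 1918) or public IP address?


RFC 1918 private ranges:
  10.0.0.0/8 (10.0.0.0 - 10.255.255.255)
  172.16.0.0/12 (172.16.0.0 - 172.31.255.255)
  192.168.0.0/16 (192.168.0.0 - 192.168.255.255)
Public (not in any RFC 1918 range)


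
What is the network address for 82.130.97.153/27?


IP:   01010010.10000010.01100001.10011001
Mask: 11111111.11111111.11111111.11100000
AND operation:
Net:  01010010.10000010.01100001.10000000
Network: 82.130.97.128/27


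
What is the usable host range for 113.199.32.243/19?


Network: 113.199.32.0
Broadcast: 113.199.63.255
First usable = network + 1
Last usable = broadcast - 1
Range: 113.199.32.1 to 113.199.63.254


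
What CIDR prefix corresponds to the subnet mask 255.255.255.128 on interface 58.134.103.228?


Binary: 11111111.11111111.11111111.10000000
Count leading 1s
Prefix: /25


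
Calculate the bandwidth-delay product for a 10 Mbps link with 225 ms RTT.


BDP = bandwidth * RTT
= 10 Mbps * 225 ms
= 10 * 1e6 * 225 / 1000 bits
= 2250000 bits
= 281250 bytes
= 274.6582 KB
BDP = 2250000 bits (281250 bytes)


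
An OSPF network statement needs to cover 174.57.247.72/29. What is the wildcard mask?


Subnet mask: 255.255.255.248
Wildcard = 255.255.255.255 - subnet mask
255 - 255 = 0
255 - 255 = 0
255 - 255 = 0
255 - 248 = 7
Wildcard: 0.0.0.7


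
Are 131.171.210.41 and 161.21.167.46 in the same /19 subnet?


Mask: 255.255.224.0
131.171.210.41 AND mask = 131.171.192.0
161.21.167.46 AND mask = 161.21.160.0
No, different subnets (131.171.192.0 vs 161.21.160.0)


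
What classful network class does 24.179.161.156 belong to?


First octet: 24
Binary: 00011000
0xxxxxxx -> Class A (1-126)
Class A, default mask 255.0.0.0 (/8)


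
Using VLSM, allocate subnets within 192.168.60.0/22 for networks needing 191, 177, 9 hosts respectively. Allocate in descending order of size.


191 hosts -> /24 (254 usable): 192.168.60.0/24
177 hosts -> /24 (254 usable): 192.168.61.0/24
9 hosts -> /28 (14 usable): 192.168.62.0/28
Allocation: 192.168.60.0/24 (191 hosts, 254 usable); 192.168.61.0/24 (177 hosts, 254 usable); 192.168.62.0/28 (9 hosts, 14 usable)


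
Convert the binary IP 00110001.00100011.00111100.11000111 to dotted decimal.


00110001 = 49
00100011 = 35
00111100 = 60
11000111 = 199
IP: 49.35.60.199


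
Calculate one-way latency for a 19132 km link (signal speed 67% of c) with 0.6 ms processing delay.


Speed = 0.67 * 3e5 km/s = 201000 km/s
Propagation delay = 19132 / 201000 = 0.0952 s = 95.1841 ms
Processing delay = 0.6 ms
Total one-way latency = 95.7841 ms


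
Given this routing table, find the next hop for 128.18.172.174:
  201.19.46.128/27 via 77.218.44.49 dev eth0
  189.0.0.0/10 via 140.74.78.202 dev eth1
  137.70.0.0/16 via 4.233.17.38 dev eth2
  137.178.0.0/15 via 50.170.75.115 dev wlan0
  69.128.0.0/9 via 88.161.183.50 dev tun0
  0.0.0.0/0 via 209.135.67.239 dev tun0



Longest prefix match for 128.18.172.174:
  /27 201.19.46.128: no
  /10 189.0.0.0: no
  /16 137.70.0.0: no
  /15 137.178.0.0: no
  /9 69.128.0.0: no
  /0 0.0.0.0: MATCH
Selected: next-hop 209.135.67.239 via tun0 (matched /0)


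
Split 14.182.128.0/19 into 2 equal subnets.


New prefix = 19 + 1 = 20
Each subnet has 4096 addresses
  14.182.128.0/20
  14.182.144.0/20
Subnets: 14.182.128.0/20, 14.182.144.0/20


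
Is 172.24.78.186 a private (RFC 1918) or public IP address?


RFC 1918 private ranges:
  10.0.0.0/8 (10.0.0.0 - 10.255.255.255)
  172.16.0.0/12 (172.16.0.0 - 172.31.255.255)
  192.168.0.0/16 (192.168.0.0 - 192.168.255.255)
Private (in 172.16.0.0/12)


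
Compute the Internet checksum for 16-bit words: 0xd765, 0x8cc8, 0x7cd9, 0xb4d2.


Sum all words (with carry folding):
+ 0xd765 = 0xd765
+ 0x8cc8 = 0x642e
+ 0x7cd9 = 0xe107
+ 0xb4d2 = 0x95da
One's complement: ~0x95da
Checksum = 0x6a25


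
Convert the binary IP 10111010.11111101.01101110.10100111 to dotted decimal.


10111010 = 186
11111101 = 253
01101110 = 110
10100111 = 167
IP: 186.253.110.167


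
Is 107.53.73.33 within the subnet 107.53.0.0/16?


Subnet network: 107.53.0.0
Test IP AND mask: 107.53.0.0
Yes, 107.53.73.33 is in 107.53.0.0/16


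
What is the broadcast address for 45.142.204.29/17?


Network: 45.142.128.0/17
Host bits = 15
Set all host bits to 1:
Broadcast: 45.142.255.255


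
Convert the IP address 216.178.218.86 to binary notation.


216 = 11011000
178 = 10110010
218 = 11011010
86 = 01010110
Binary: 11011000.10110010.11011010.01010110


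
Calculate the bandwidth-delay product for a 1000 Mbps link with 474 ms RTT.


BDP = bandwidth * RTT
= 1000 Mbps * 474 ms
= 1000 * 1e6 * 474 / 1000 bits
= 474000000 bits
= 59250000 bytes
= 57861.3281 KB
BDP = 474000000 bits (59250000 bytes)


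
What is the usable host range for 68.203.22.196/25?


Network: 68.203.22.128
Broadcast: 68.203.22.255
First usable = network + 1
Last usable = broadcast - 1
Range: 68.203.22.129 to 68.203.22.254


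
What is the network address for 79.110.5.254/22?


IP:   01001111.01101110.00000101.11111110
Mask: 11111111.11111111.11111100.00000000
AND operation:
Net:  01001111.01101110.00000100.00000000
Network: 79.110.4.0/22


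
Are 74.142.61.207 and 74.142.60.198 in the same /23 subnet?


Mask: 255.255.254.0
74.142.61.207 AND mask = 74.142.60.0
74.142.60.198 AND mask = 74.142.60.0
Yes, same subnet (74.142.60.0)


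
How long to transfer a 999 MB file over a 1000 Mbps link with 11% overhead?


Effective throughput = 1000 * (1 - 11/100) = 890 Mbps
File size in Mb = 999 * 8 = 7992 Mb
Time = 7992 / 890
Time = 8.9798 seconds


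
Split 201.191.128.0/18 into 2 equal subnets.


New prefix = 18 + 1 = 19
Each subnet has 8192 addresses
  201.191.128.0/19
  201.191.160.0/19
Subnets: 201.191.128.0/19, 201.191.160.0/19


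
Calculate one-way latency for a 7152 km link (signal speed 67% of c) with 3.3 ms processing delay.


Speed = 0.67 * 3e5 km/s = 201000 km/s
Propagation delay = 7152 / 201000 = 0.0356 s = 35.5821 ms
Processing delay = 3.3 ms
Total one-way latency = 38.8821 ms


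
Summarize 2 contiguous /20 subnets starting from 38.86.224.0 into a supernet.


Original prefix: /20
Number of subnets: 2 = 2^1
New prefix = 20 - 1 = 19
Supernet: 38.86.224.0/19


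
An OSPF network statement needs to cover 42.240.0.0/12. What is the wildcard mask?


Subnet mask: 255.240.0.0
Wildcard = 255.255.255.255 - subnet mask
255 - 255 = 0
255 - 240 = 15
255 - 0 = 255
255 - 0 = 255
Wildcard: 0.15.255.255


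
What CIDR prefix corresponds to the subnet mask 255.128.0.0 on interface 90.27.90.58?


Binary: 11111111.10000000.00000000.00000000
Count leading 1s
Prefix: /9


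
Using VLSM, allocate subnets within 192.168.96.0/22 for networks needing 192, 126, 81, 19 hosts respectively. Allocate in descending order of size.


192 hosts -> /24 (254 usable): 192.168.96.0/24
126 hosts -> /25 (126 usable): 192.168.97.0/25
81 hosts -> /25 (126 usable): 192.168.97.128/25
19 hosts -> /27 (30 usable): 192.168.98.0/27
Allocation: 192.168.96.0/24 (192 hosts, 254 usable); 192.168.97.0/25 (126 hosts, 126 usable); 192.168.97.128/25 (81 hosts, 126 usable); 192.168.98.0/27 (19 hosts, 30 usable)


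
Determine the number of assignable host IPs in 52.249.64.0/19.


Host bits = 32 - 19 = 13
Total addresses = 2^13 = 8192
Usable = total - 2 (network and broadcast)
Usable hosts: 8190


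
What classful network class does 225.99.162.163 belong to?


First octet: 225
Binary: 11100001
1110xxxx -> Class D (224-239)
Class D (multicast), default mask N/A


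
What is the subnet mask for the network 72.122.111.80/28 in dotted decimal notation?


/28 means 28 network bits, 4 host bits
Binary: 11111111111111111111111111110000
Mask: 255.255.255.240


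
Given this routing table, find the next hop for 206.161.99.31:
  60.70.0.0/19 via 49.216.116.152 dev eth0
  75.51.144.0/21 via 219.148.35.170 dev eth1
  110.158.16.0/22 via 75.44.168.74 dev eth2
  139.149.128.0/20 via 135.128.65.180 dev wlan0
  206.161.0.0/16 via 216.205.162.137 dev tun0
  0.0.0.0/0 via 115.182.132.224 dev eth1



Longest prefix match for 206.161.99.31:
  /19 60.70.0.0: no
  /21 75.51.144.0: no
  /22 110.158.16.0: no
  /20 139.149.128.0: no
  /16 206.161.0.0: MATCH
  /0 0.0.0.0: MATCH
Selected: next-hop 216.205.162.137 via tun0 (matched /16)


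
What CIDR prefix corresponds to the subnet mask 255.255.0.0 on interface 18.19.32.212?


Binary: 11111111.11111111.00000000.00000000
Count leading 1s
Prefix: /16


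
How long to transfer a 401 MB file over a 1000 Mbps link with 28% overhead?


Effective throughput = 1000 * (1 - 28/100) = 720 Mbps
File size in Mb = 401 * 8 = 3208 Mb
Time = 3208 / 720
Time = 4.4556 seconds


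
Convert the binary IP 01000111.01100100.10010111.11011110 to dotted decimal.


01000111 = 71
01100100 = 100
10010111 = 151
11011110 = 222
IP: 71.100.151.222


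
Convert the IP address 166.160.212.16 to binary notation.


166 = 10100110
160 = 10100000
212 = 11010100
16 = 00010000
Binary: 10100110.10100000.11010100.00010000


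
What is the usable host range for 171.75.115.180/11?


Network: 171.64.0.0
Broadcast: 171.95.255.255
First usable = network + 1
Last usable = broadcast - 1
Range: 171.64.0.1 to 171.95.255.254


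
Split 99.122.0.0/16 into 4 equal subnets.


New prefix = 16 + 2 = 18
Each subnet has 16384 addresses
  99.122.0.0/18
  99.122.64.0/18
  99.122.128.0/18
  99.122.192.0/18
Subnets: 99.122.0.0/18, 99.122.64.0/18, 99.122.128.0/18, 99.122.192.0/18


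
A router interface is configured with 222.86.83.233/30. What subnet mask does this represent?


/30 means 30 network bits, 2 host bits
Binary: 11111111111111111111111111111100
Mask: 255.255.255.252


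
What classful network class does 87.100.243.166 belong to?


First octet: 87
Binary: 01010111
0xxxxxxx -> Class A (1-126)
Class A, default mask 255.0.0.0 (/8)


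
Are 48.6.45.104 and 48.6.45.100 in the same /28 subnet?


Mask: 255.255.255.240
48.6.45.104 AND mask = 48.6.45.96
48.6.45.100 AND mask = 48.6.45.96
Yes, same subnet (48.6.45.96)


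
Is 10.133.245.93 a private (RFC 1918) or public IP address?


RFC 1918 private ranges:
  10.0.0.0/8 (10.0.0.0 - 10.255.255.255)
  172.16.0.0/12 (172.16.0.0 - 172.31.255.255)
  192.168.0.0/16 (192.168.0.0 - 192.168.255.255)
Private (in 10.0.0.0/8)


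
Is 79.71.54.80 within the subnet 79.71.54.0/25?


Subnet network: 79.71.54.0
Test IP AND mask: 79.71.54.0
Yes, 79.71.54.80 is in 79.71.54.0/25


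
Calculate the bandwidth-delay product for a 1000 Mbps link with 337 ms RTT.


BDP = bandwidth * RTT
= 1000 Mbps * 337 ms
= 1000 * 1e6 * 337 / 1000 bits
= 337000000 bits
= 42125000 bytes
= 41137.6953 KB
BDP = 337000000 bits (42125000 bytes)


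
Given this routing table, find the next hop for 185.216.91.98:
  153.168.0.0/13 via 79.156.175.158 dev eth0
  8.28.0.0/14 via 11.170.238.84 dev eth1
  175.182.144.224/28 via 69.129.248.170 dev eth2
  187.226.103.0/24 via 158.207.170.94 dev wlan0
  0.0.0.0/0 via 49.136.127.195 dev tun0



Longest prefix match for 185.216.91.98:
  /13 153.168.0.0: no
  /14 8.28.0.0: no
  /28 175.182.144.224: no
  /24 187.226.103.0: no
  /0 0.0.0.0: MATCH
Selected: next-hop 49.136.127.195 via tun0 (matched /0)


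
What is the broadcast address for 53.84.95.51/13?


Network: 53.80.0.0/13
Host bits = 19
Set all host bits to 1:
Broadcast: 53.87.255.255


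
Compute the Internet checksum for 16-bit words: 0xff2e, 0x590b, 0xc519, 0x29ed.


Sum all words (with carry folding):
+ 0xff2e = 0xff2e
+ 0x590b = 0x583a
+ 0xc519 = 0x1d54
+ 0x29ed = 0x4741
One's complement: ~0x4741
Checksum = 0xb8be


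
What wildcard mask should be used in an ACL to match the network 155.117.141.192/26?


Subnet mask: 255.255.255.192
Wildcard = 255.255.255.255 - subnet mask
255 - 255 = 0
255 - 255 = 0
255 - 255 = 0
255 - 192 = 63
Wildcard: 0.0.0.63


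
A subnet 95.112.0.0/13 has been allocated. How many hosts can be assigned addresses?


Host bits = 32 - 13 = 19
Total addresses = 2^19 = 524288
Usable = total - 2 (network and broadcast)
Usable hosts: 524286


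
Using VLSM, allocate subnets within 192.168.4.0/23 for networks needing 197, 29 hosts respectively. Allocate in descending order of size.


197 hosts -> /24 (254 usable): 192.168.4.0/24
29 hosts -> /27 (30 usable): 192.168.5.0/27
Allocation: 192.168.4.0/24 (197 hosts, 254 usable); 192.168.5.0/27 (29 hosts, 30 usable)


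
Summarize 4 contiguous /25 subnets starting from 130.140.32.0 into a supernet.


Original prefix: /25
Number of subnets: 4 = 2^2
New prefix = 25 - 2 = 23
Supernet: 130.140.32.0/23


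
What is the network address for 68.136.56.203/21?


IP:   01000100.10001000.00111000.11001011
Mask: 11111111.11111111.11111000.00000000
AND operation:
Net:  01000100.10001000.00111000.00000000
Network: 68.136.56.0/21


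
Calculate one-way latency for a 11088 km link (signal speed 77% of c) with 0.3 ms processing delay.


Speed = 0.77 * 3e5 km/s = 231000 km/s
Propagation delay = 11088 / 231000 = 0.048 s = 48 ms
Processing delay = 0.3 ms
Total one-way latency = 48.3 ms


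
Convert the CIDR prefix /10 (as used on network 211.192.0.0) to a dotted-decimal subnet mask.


/10 means 10 network bits, 22 host bits
Binary: 11111111110000000000000000000000
Mask: 255.192.0.0


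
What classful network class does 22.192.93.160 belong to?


First octet: 22
Binary: 00010110
0xxxxxxx -> Class A (1-126)
Class A, default mask 255.0.0.0 (/8)


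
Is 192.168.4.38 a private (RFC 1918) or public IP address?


RFC 1918 private ranges:
  10.0.0.0/8 (10.0.0.0 - 10.255.255.255)
  172.16.0.0/12 (172.16.0.0 - 172.31.255.255)
  192.168.0.0/16 (192.168.0.0 - 192.168.255.255)
Private (in 192.168.0.0/16)


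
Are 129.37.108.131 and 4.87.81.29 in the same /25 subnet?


Mask: 255.255.255.128
129.37.108.131 AND mask = 129.37.108.128
4.87.81.29 AND mask = 4.87.81.0
No, different subnets (129.37.108.128 vs 4.87.81.0)


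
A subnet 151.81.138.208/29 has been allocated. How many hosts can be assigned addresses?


Host bits = 32 - 29 = 3
Total addresses = 2^3 = 8
Usable = total - 2 (network and broadcast)
Usable hosts: 6


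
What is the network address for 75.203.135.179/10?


IP:   01001011.11001011.10000111.10110011
Mask: 11111111.11000000.00000000.00000000
AND operation:
Net:  01001011.11000000.00000000.00000000
Network: 75.192.0.0/10


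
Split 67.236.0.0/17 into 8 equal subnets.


New prefix = 17 + 3 = 20
Each subnet has 4096 addresses
  67.236.0.0/20
  67.236.16.0/20
  67.236.32.0/20
  67.236.48.0/20
  67.236.64.0/20
  67.236.80.0/20
  67.236.96.0/20
  67.236.112.0/20
Subnets: 67.236.0.0/20, 67.236.16.0/20, 67.236.32.0/20, 67.236.48.0/20, 67.236.64.0/20, 67.236.80.0/20, 67.236.96.0/20, 67.236.112.0/20


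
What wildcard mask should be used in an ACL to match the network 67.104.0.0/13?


Subnet mask: 255.248.0.0
Wildcard = 255.255.255.255 - subnet mask
255 - 255 = 0
255 - 248 = 7
255 - 0 = 255
255 - 0 = 255
Wildcard: 0.7.255.255


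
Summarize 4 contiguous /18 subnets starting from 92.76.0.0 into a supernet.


Original prefix: /18
Number of subnets: 4 = 2^2
New prefix = 18 - 2 = 16
Supernet: 92.76.0.0/16


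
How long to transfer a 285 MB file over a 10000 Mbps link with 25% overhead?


Effective throughput = 10000 * (1 - 25/100) = 7500 Mbps
File size in Mb = 285 * 8 = 2280 Mb
Time = 2280 / 7500
Time = 0.304 seconds


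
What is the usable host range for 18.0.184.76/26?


Network: 18.0.184.64
Broadcast: 18.0.184.127
First usable = network + 1
Last usable = broadcast - 1
Range: 18.0.184.65 to 18.0.184.126


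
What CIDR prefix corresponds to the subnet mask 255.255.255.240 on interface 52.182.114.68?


Binary: 11111111.11111111.11111111.11110000
Count leading 1s
Prefix: /28


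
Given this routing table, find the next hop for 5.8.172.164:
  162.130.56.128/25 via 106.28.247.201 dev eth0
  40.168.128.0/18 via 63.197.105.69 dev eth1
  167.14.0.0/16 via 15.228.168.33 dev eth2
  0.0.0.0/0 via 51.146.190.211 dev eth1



Longest prefix match for 5.8.172.164:
  /25 162.130.56.128: no
  /18 40.168.128.0: no
  /16 167.14.0.0: no
  /0 0.0.0.0: MATCH
Selected: next-hop 51.146.190.211 via eth1 (matched /0)


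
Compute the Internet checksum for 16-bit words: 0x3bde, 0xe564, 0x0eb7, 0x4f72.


Sum all words (with carry folding):
+ 0x3bde = 0x3bde
+ 0xe564 = 0x2143
+ 0x0eb7 = 0x2ffa
+ 0x4f72 = 0x7f6c
One's complement: ~0x7f6c
Checksum = 0x8093


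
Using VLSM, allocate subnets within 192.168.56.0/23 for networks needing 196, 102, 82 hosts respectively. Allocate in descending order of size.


196 hosts -> /24 (254 usable): 192.168.56.0/24
102 hosts -> /25 (126 usable): 192.168.57.0/25
82 hosts -> /25 (126 usable): 192.168.57.128/25
Allocation: 192.168.56.0/24 (196 hosts, 254 usable); 192.168.57.0/25 (102 hosts, 126 usable); 192.168.57.128/25 (82 hosts, 126 usable)


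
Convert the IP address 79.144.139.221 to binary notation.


79 = 01001111
144 = 10010000
139 = 10001011
221 = 11011101
Binary: 01001111.10010000.10001011.11011101


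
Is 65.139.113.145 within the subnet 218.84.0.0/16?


Subnet network: 218.84.0.0
Test IP AND mask: 65.139.0.0
No, 65.139.113.145 is not in 218.84.0.0/16


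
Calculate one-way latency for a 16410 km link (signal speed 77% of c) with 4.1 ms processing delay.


Speed = 0.77 * 3e5 km/s = 231000 km/s
Propagation delay = 16410 / 231000 = 0.071 s = 71.039 ms
Processing delay = 4.1 ms
Total one-way latency = 75.139 ms


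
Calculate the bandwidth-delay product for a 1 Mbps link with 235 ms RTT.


BDP = bandwidth * RTT
= 1 Mbps * 235 ms
= 1 * 1e6 * 235 / 1000 bits
= 235000 bits
= 29375 bytes
= 28.6865 KB
BDP = 235000 bits (29375 bytes)


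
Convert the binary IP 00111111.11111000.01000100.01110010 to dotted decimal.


00111111 = 63
11111000 = 248
01000100 = 68
01110010 = 114
IP: 63.248.68.114


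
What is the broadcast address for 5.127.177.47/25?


Network: 5.127.177.0/25
Host bits = 7
Set all host bits to 1:
Broadcast: 5.127.177.127


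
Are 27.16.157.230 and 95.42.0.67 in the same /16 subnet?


Mask: 255.255.0.0
27.16.157.230 AND mask = 27.16.0.0
95.42.0.67 AND mask = 95.42.0.0
No, different subnets (27.16.0.0 vs 95.42.0.0)


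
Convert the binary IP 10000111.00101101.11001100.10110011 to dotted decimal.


10000111 = 135
00101101 = 45
11001100 = 204
10110011 = 179
IP: 135.45.204.179


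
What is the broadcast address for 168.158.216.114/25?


Network: 168.158.216.0/25
Host bits = 7
Set all host bits to 1:
Broadcast: 168.158.216.127


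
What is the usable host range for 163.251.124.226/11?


Network: 163.224.0.0
Broadcast: 163.255.255.255
First usable = network + 1
Last usable = broadcast - 1
Range: 163.224.0.1 to 163.255.255.254


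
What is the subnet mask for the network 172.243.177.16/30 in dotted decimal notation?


/30 means 30 network bits, 2 host bits
Binary: 11111111111111111111111111111100
Mask: 255.255.255.252


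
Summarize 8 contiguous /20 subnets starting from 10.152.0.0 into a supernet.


Original prefix: /20
Number of subnets: 8 = 2^3
New prefix = 20 - 3 = 17
Supernet: 10.152.0.0/17
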